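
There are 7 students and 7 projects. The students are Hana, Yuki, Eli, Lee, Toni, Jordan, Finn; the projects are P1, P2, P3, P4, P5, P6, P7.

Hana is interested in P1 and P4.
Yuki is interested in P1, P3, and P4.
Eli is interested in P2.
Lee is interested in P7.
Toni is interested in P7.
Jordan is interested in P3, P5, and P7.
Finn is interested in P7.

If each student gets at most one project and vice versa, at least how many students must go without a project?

A valid assignment of size 5: Hana–P4, Yuki–P1, Eli–P2, Lee–P7, Jordan–P5.
The set {Lee, Toni, Finn} has only 1 neighbour ({P7}), so by Hall's theorem at most 5 of the 7 students can be matched.
That matches 5 of the 7, leaving 2 unmatched; no matching can do better.

2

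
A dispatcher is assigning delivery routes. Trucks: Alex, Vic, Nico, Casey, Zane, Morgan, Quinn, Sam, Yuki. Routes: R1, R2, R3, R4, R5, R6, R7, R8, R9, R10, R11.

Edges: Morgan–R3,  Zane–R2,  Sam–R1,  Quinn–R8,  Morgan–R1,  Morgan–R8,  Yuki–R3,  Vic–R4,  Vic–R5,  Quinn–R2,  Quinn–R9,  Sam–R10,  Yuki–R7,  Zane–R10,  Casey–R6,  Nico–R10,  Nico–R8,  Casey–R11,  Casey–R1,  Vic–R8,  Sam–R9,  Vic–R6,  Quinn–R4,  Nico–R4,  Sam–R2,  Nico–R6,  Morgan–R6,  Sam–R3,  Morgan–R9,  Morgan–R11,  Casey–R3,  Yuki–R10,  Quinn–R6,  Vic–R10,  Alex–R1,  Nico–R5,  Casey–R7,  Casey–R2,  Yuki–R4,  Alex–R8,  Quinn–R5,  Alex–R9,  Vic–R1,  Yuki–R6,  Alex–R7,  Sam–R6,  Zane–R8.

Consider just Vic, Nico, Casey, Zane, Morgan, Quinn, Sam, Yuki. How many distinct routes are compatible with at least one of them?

11

The union of neighbours of {Vic, Nico, Casey, Zane, Morgan, Quinn, Sam, Yuki} is {R1, R2, R3, R4, R5, R6, R7, R8, R9, R10, R11}, which has 11 elements.
Since |N(S)| = 11 ≥ |S| = 8, Hall's condition holds for this subset.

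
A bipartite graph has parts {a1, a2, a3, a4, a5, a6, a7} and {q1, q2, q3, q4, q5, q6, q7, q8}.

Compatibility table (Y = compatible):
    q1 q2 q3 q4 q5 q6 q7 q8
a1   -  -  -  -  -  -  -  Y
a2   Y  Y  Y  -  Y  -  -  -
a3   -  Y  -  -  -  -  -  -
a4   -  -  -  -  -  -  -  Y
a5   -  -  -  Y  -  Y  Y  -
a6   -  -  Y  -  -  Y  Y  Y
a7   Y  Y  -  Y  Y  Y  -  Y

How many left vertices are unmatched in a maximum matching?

1

A valid assignment of size 6: a1-q8, a2-q5, a3-q2, a5-q4, a6-q7, a7-q6.
The set {a1, a4} has only 1 neighbour ({q8}), so by Hall's theorem at most 6 of the 7 left vertices can be matched.
That matches 6 of the 7, leaving 1 unmatched; no matching can do better.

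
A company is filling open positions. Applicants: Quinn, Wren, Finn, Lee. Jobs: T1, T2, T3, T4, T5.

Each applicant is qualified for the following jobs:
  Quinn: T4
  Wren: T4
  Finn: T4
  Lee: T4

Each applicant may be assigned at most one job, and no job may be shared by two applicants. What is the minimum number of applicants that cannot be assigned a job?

3

One maximum matching: Quinn-T4.
The set {Quinn, Wren, Finn, Lee} has only 1 neighbour ({T4}), so by Hall's theorem at most 1 of the 4 applicants can be matched.
That matches 1 of the 4, leaving 3 unmatched; no matching can do better.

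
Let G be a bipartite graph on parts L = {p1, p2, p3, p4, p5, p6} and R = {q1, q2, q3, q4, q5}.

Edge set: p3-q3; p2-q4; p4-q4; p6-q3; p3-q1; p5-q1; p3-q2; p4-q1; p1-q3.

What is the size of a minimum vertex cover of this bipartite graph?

4

{p3, q1, q3, q4} is a vertex cover of size 4: every edge has an endpoint in this set.
No smaller cover exists because p1–q3, p2–q4, p3–q2, p4–q1 is a matching of size 4, and a cover must include an endpoint of each of these disjoint edges (König's theorem).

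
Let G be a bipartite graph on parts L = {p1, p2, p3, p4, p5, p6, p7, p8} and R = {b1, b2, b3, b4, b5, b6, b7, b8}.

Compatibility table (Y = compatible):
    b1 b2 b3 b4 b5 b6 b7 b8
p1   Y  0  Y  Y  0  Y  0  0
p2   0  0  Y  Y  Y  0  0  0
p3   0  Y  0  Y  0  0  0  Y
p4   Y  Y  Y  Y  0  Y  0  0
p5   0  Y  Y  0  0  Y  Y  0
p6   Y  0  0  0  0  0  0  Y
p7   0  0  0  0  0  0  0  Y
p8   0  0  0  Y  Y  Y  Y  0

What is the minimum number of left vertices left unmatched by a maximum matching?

0

A valid assignment of size 8: p1→b3, p2→b4, p3→b2, p4→b6, p5→b7, p6→b1, p7→b8, p8→b5.
All 8 left vertices are matched, so no larger matching exists.
That matches 8 of the 8, leaving 0 unmatched; no matching can do better.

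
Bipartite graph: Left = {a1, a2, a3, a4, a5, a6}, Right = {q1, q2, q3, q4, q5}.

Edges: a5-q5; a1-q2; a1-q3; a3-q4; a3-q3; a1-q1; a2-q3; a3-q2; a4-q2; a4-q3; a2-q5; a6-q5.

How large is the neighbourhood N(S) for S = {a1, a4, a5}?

4

The union of neighbours of {a1, a4, a5} is {q1, q2, q3, q5}, which has 4 elements.
Since |N(S)| = 4 ≥ |S| = 3, Hall's condition holds for this subset.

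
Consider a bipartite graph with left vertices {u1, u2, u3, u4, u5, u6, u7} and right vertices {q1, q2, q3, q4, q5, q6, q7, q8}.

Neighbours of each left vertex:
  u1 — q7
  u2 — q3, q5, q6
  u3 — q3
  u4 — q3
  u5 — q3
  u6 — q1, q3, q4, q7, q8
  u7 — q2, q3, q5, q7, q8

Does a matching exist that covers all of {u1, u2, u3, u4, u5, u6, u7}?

The set {u3, u4, u5} has only 1 neighbour ({q3}), so by Hall's theorem at most 5 of the 7 left vertices can be matched.
Hence no matching covers every left vertex.

No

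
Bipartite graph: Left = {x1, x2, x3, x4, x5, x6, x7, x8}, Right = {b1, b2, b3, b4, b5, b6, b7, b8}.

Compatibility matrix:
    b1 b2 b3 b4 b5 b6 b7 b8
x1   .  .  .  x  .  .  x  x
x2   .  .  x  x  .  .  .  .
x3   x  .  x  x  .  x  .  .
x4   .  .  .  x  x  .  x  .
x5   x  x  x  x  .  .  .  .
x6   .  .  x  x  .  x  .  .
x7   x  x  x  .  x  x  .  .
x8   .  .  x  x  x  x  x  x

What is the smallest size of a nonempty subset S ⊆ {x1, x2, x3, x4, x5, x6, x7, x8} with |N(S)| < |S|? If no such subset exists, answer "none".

A matching saturating every left vertex exists, for instance x1→b8, x2→b4, x3→b6, x4→b5, x5→b2, x6→b3, x7→b1, x8→b7.
By Hall's marriage theorem, this means |N(S)| ≥ |S| for every subset S, so no violating subset exists.

none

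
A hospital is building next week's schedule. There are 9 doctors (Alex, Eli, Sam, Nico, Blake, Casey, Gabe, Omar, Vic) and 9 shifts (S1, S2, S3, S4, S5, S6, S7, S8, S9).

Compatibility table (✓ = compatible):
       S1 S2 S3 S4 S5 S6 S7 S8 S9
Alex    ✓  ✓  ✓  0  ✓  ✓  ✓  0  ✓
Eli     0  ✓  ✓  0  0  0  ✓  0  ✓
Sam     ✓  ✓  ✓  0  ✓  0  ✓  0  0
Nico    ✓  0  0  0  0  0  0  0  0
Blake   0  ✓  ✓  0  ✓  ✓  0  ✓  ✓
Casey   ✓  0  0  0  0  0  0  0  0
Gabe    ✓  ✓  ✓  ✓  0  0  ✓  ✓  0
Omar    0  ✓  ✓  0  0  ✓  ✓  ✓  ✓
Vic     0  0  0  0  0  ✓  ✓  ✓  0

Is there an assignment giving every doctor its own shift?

The set {Nico, Casey} has only 1 neighbour ({S1}), so by Hall's theorem at most 8 of the 9 doctors can be matched.
Hence no matching covers every doctor.

No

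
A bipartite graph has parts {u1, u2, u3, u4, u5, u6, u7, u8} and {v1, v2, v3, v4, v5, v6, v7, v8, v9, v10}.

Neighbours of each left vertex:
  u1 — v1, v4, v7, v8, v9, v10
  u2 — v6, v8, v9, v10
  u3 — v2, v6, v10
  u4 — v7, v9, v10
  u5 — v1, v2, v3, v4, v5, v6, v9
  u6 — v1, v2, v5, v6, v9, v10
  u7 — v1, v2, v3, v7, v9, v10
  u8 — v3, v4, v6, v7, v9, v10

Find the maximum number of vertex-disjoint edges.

For example, pair u1–v8, u2–v9, u3–v6, u4–v7, u5–v2, u6–v1, u7–v3, u8–v10.
This saturates every left vertex, so 8 is the maximum.

8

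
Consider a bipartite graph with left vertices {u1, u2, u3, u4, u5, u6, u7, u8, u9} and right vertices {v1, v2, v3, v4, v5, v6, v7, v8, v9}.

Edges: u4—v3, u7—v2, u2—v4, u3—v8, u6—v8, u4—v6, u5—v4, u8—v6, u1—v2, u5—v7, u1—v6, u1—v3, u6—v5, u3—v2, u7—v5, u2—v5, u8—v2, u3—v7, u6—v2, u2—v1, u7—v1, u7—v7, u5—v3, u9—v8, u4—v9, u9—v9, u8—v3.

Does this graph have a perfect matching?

Yes

A valid assignment of size 9: u1→v6, u2→v1, u3→v8, u4→v3, u5→v4, u6→v5, u7→v7, u8→v2, u9→v9.
All 9 left vertices are covered.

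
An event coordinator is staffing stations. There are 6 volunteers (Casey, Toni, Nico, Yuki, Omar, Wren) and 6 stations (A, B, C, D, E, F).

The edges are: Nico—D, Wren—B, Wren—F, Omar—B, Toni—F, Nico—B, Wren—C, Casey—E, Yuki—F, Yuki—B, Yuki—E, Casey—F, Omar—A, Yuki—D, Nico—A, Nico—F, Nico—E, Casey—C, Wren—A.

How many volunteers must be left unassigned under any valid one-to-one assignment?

0

One maximum matching: Casey–C, Toni–F, Nico–E, Yuki–D, Omar–A, Wren–B.
All 6 volunteers are matched, so no larger matching exists.
That matches 6 of the 6, leaving 0 unmatched; no matching can do better.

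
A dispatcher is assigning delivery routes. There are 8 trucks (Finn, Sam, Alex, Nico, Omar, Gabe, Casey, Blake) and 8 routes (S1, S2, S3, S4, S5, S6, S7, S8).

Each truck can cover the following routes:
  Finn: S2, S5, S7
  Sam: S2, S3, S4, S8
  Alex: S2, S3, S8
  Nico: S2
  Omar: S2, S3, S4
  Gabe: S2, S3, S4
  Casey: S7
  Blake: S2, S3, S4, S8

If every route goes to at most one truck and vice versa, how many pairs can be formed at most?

For example, pair Finn–S5, Sam–S3, Alex–S8, Nico–S2, Omar–S4, Casey–S7.
The set {Sam, Alex, Nico, Omar, Gabe, Blake} has only 4 neighbours ({S2, S3, S4, S8}), so by Hall's theorem at most 6 of the 8 trucks can be matched.

6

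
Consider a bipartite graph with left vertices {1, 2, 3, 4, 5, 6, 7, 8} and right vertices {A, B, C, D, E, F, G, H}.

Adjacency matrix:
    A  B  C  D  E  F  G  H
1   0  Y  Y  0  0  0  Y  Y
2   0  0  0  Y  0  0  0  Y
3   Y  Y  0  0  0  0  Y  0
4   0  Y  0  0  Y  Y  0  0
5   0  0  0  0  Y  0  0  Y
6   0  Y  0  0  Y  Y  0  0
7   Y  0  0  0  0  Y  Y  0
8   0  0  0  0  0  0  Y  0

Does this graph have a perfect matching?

Yes

A valid assignment of size 8: 1–C, 2–D, 3–B, 4–F, 5–H, 6–E, 7–A, 8–G.
All 8 left vertices are covered.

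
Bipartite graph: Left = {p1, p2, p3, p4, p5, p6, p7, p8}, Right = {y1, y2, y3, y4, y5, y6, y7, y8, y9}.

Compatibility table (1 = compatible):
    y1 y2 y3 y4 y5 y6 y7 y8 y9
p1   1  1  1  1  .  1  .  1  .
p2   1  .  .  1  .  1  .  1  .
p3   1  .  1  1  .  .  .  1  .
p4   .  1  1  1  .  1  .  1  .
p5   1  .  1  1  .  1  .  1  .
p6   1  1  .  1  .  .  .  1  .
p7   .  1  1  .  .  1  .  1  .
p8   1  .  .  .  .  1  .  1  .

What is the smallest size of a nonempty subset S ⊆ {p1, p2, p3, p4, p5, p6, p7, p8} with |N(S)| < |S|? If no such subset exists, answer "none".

7

Take S = {p1, p2, p3, p4, p5, p6, p7}. Its neighbourhood is {y1, y2, y3, y4, y6, y8}, so |N(S)| = 6 < |S| = 7.
Every subset of size less than 7 has at least as many neighbours as members, so 7 is the minimum.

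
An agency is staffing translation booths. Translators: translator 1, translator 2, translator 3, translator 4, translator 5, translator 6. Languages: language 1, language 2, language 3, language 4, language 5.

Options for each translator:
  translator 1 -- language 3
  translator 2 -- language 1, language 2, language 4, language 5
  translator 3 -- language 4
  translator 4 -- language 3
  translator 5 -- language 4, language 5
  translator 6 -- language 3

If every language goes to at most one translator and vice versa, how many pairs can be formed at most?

4

One maximum matching: translator 1-language 3, translator 2-language 2, translator 3-language 4, translator 5-language 5.
The set {translator 1, translator 4, translator 6} has only 1 neighbour ({language 3}), so by Hall's theorem at most 4 of the 6 translators can be matched.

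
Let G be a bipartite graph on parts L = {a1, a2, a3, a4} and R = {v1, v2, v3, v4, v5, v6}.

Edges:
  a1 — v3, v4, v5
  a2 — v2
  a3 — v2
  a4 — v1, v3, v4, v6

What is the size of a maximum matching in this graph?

3

A valid assignment of size 3: a1-v4, a2-v2, a4-v6.
The set {a2, a3} has only 1 neighbour ({v2}), so by Hall's theorem at most 3 of the 4 left vertices can be matched.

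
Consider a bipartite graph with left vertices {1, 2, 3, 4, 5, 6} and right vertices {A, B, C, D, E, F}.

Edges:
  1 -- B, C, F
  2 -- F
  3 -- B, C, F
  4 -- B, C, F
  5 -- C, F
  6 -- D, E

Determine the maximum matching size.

4

For example, pair 1–C, 2–F, 3–B, 6–E.
The set {1, 2, 3, 4, 5} has only 3 neighbours ({B, C, F}), so by Hall's theorem at most 4 of the 6 left vertices can be matched.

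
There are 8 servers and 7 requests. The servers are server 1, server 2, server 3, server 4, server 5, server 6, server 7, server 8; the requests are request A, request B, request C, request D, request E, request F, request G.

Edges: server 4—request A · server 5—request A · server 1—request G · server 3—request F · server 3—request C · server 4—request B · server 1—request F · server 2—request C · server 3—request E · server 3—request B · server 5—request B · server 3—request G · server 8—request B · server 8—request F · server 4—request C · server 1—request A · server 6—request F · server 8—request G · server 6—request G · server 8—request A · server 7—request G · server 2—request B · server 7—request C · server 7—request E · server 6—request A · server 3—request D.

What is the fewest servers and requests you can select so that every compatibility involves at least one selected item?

7

The 7 edges server 1–request G, server 2–request B, server 3–request D, server 4–request C, server 5–request A, server 6–request F, server 7–request E form a matching, so any vertex cover needs at least 7 vertices (one per matched edge).
Conversely {server 3, server 7, request A, request B, request C, request F, request G} meets every edge and has exactly 7 vertices, so 7 is optimal.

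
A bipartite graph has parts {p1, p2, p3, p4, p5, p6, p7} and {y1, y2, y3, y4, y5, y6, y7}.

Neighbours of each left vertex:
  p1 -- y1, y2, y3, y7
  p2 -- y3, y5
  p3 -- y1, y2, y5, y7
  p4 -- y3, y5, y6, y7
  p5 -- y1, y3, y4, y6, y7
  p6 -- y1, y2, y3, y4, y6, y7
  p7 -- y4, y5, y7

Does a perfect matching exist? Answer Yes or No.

One maximum matching: p1→y3, p2→y5, p3→y1, p4→y6, p5→y4, p6→y2, p7→y7.
All 7 left vertices are covered.

Yes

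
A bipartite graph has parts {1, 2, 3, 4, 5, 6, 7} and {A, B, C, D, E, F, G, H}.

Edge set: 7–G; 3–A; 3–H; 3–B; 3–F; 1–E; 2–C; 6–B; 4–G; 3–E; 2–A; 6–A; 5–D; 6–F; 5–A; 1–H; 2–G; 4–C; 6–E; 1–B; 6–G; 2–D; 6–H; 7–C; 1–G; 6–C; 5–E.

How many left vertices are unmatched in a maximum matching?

For example, pair 1–B, 2–D, 3–H, 4–G, 5–E, 6–A, 7–C.
All 7 left vertices are matched, so no larger matching exists.
That matches 7 of the 7, leaving 0 unmatched; no matching can do better.

0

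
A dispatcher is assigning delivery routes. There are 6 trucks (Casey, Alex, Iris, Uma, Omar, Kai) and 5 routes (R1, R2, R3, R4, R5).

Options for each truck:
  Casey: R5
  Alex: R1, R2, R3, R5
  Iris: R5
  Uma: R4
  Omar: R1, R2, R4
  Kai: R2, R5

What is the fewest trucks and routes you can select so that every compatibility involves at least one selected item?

5

The 5 edges Casey–R5, Alex–R3, Uma–R4, Omar–R1, Kai–R2 form a matching, so any vertex cover needs at least 5 vertices (one per matched edge).
Conversely {Alex, Uma, Omar, Kai, R5} meets every edge and has exactly 5 vertices, so 5 is optimal.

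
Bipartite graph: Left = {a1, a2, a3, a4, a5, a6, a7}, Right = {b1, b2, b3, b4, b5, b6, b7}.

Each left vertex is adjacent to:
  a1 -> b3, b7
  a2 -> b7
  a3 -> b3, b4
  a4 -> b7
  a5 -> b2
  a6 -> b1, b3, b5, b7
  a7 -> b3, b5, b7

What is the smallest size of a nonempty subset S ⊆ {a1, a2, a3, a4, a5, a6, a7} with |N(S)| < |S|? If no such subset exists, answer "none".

Take S = {a2, a4}. Its neighbourhood is {b7}, so |N(S)| = 1 < |S| = 2.
No single vertex violates Hall's condition since each has at least one neighbour, so 2 is the minimum.

2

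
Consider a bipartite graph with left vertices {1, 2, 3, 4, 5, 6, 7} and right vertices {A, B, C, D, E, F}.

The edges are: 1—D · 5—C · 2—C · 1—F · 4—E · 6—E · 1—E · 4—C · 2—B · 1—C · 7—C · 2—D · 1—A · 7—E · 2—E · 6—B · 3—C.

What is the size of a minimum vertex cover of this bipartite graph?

{1, 2, 6, C, E} is a vertex cover of size 5: every edge has an endpoint in this set.
No smaller cover exists because 1–A, 2–D, 3–C, 4–E, 6–B is a matching of size 5, and a cover must include an endpoint of each of these disjoint edges (König's theorem).

5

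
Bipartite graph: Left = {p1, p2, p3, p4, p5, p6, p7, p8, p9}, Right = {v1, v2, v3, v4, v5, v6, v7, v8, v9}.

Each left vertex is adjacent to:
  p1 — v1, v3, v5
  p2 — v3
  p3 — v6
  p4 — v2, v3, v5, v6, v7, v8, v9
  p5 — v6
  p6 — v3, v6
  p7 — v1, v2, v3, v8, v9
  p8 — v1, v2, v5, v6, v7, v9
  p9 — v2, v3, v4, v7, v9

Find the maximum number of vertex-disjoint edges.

One maximum matching: p1-v5, p2-v3, p3-v6, p4-v8, p7-v9, p8-v1, p9-v2.
The set {p2, p3, p5, p6} has only 2 neighbours ({v3, v6}), so by Hall's theorem at most 7 of the 9 left vertices can be matched.

7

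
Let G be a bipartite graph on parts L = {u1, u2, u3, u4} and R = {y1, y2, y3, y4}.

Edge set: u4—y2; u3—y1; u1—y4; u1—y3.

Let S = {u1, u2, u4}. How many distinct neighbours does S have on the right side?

The union of neighbours of {u1, u2, u4} is {y2, y3, y4}, which has 3 elements.
Since |N(S)| = 3 ≥ |S| = 3, Hall's condition holds for this subset.

3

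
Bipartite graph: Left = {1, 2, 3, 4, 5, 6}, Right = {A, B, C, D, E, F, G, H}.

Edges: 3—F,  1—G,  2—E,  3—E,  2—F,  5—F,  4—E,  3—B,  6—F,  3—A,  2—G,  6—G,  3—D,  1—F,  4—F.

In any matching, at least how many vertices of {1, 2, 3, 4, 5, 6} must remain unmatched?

2

A valid assignment of size 4: 1–F, 2–G, 3–A, 4–E.
The set {1, 2, 4, 5, 6} has only 3 neighbours ({E, F, G}), so by Hall's theorem at most 4 of the 6 left vertices can be matched.
That matches 4 of the 6, leaving 2 unmatched; no matching can do better.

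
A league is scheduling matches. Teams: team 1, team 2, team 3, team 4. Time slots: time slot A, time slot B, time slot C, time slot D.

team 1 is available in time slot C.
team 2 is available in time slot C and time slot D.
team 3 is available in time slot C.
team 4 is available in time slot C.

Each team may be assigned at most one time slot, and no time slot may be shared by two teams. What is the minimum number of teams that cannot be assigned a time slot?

2

For example, pair team 1→time slot C, team 2→time slot D.
The set {team 1, team 3, team 4} has only 1 neighbour ({time slot C}), so by Hall's theorem at most 2 of the 4 teams can be matched.
That matches 2 of the 4, leaving 2 unmatched; no matching can do better.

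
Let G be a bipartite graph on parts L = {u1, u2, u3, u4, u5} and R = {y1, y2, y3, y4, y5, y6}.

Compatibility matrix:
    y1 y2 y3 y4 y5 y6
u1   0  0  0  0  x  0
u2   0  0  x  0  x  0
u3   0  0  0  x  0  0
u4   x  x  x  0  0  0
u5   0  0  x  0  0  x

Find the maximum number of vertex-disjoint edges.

One maximum matching: u1–y5, u2–y3, u3–y4, u4–y1, u5–y6.
All 5 left vertices are matched, so no larger matching exists.

5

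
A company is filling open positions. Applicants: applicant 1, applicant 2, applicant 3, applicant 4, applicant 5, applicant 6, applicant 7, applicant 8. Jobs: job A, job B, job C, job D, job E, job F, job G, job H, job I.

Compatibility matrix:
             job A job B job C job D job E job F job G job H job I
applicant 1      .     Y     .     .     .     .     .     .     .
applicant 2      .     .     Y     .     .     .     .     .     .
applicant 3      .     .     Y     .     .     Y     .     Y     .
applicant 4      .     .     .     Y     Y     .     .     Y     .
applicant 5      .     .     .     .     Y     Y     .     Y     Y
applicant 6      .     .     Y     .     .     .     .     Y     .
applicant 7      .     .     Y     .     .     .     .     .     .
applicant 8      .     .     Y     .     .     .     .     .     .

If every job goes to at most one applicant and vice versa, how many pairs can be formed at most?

6

For example, pair applicant 1–job B, applicant 2–job C, applicant 3–job F, applicant 4–job D, applicant 5–job I, applicant 6–job H.
The set {applicant 2, applicant 7, applicant 8} has only 1 neighbour ({job C}), so by Hall's theorem at most 6 of the 8 applicants can be matched.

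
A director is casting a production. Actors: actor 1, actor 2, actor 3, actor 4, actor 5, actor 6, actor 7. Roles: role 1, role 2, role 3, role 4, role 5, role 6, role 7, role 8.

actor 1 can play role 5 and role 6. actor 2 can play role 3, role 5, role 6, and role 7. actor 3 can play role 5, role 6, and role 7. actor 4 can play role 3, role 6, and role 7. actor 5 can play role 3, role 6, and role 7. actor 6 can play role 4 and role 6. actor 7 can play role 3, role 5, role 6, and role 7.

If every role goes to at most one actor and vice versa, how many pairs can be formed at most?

A valid assignment of size 5: actor 1–role 6, actor 2–role 5, actor 3–role 7, actor 4–role 3, actor 6–role 4.
The set {actor 1, actor 2, actor 3, actor 4, actor 5, actor 7} has only 4 neighbours ({role 3, role 5, role 6, role 7}), so by Hall's theorem at most 5 of the 7 actors can be matched.

5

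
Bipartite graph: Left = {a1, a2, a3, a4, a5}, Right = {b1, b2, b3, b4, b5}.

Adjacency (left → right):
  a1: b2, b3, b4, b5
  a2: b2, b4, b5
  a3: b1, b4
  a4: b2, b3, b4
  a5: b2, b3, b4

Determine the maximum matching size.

5

One maximum matching: a1-b2, a2-b5, a3-b1, a4-b4, a5-b3.
All 5 left vertices are matched, so no larger matching exists.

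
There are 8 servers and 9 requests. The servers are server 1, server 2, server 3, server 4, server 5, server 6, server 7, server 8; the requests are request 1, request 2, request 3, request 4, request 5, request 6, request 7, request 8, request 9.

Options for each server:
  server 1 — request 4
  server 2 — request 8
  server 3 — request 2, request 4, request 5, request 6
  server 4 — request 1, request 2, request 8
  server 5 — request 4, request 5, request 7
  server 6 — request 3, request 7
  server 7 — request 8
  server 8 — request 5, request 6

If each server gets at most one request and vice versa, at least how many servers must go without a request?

For example, pair server 1-request 4, server 2-request 8, server 3-request 5, server 4-request 2, server 5-request 7, server 6-request 3, server 8-request 6.
The set {server 2, server 7} has only 1 neighbour ({request 8}), so by Hall's theorem at most 7 of the 8 servers can be matched.
That matches 7 of the 8, leaving 1 unmatched; no matching can do better.

1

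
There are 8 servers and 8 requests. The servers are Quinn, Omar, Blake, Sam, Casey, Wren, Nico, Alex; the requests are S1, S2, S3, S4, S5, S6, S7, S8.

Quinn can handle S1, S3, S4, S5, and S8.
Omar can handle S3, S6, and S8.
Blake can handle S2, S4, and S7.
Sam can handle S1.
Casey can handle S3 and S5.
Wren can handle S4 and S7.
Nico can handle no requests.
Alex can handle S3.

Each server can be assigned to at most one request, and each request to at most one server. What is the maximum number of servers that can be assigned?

7

For example, pair Quinn-S4, Omar-S8, Blake-S2, Sam-S1, Casey-S5, Wren-S7, Alex-S3.
The set {Nico} has only 0 neighbours (∅), so by Hall's theorem at most 7 of the 8 servers can be matched.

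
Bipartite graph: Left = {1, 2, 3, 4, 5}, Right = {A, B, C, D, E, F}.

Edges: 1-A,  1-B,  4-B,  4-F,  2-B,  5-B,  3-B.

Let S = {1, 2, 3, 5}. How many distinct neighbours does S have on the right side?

The union of neighbours of {1, 2, 3, 5} is {A, B}, which has 2 elements.
Since |N(S)| = 2 < |S| = 4, Hall's condition fails for this subset.

2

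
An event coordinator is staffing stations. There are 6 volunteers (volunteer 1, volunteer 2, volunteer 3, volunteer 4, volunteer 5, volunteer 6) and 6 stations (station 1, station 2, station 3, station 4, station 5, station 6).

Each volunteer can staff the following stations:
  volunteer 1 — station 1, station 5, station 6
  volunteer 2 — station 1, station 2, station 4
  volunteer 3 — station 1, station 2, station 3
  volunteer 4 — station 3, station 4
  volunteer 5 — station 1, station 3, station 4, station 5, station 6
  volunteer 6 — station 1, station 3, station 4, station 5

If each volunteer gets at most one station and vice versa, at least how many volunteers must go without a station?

0

One maximum matching: volunteer 1-station 5, volunteer 2-station 2, volunteer 3-station 3, volunteer 4-station 4, volunteer 5-station 6, volunteer 6-station 1.
All 6 volunteers are matched, so no larger matching exists.
That matches 6 of the 6, leaving 0 unmatched; no matching can do better.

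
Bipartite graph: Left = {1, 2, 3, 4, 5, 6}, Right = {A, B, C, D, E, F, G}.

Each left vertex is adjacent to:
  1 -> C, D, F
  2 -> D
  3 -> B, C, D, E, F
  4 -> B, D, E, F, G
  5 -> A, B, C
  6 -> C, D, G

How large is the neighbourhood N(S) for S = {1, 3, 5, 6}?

The union of neighbours of {1, 3, 5, 6} is {A, B, C, D, E, F, G}, which has 7 elements.
Since |N(S)| = 7 ≥ |S| = 4, Hall's condition holds for this subset.

7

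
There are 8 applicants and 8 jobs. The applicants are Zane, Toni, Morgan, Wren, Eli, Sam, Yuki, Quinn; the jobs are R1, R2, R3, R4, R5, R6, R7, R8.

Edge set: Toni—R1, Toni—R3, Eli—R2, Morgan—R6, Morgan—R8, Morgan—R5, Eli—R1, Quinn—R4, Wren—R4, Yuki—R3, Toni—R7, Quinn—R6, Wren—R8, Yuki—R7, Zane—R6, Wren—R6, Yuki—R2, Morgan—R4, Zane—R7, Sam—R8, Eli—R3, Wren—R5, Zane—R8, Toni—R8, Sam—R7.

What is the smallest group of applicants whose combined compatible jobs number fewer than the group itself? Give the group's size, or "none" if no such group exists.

none

A matching saturating every applicant exists, for instance Zane→R6, Toni→R1, Morgan→R5, Wren→R8, Eli→R2, Sam→R7, Yuki→R3, Quinn→R4.
By Hall's marriage theorem, this means |N(S)| ≥ |S| for every subset S, so no violating subset exists.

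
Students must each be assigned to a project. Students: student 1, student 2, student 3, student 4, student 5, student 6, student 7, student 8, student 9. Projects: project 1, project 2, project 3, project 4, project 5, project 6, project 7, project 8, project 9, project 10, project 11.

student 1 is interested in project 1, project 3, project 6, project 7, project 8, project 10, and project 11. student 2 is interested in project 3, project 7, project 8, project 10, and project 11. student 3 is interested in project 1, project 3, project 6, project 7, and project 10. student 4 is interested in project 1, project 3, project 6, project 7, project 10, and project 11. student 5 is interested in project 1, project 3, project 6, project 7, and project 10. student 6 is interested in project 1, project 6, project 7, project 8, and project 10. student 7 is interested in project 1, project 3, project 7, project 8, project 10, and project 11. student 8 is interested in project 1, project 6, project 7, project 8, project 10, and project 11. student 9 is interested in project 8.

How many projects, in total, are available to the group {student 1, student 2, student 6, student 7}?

7

The union of neighbours of {student 1, student 2, student 6, student 7} is {project 1, project 3, project 6, project 7, project 8, project 10, project 11}, which has 7 elements.
Since |N(S)| = 7 ≥ |S| = 4, Hall's condition holds for this subset.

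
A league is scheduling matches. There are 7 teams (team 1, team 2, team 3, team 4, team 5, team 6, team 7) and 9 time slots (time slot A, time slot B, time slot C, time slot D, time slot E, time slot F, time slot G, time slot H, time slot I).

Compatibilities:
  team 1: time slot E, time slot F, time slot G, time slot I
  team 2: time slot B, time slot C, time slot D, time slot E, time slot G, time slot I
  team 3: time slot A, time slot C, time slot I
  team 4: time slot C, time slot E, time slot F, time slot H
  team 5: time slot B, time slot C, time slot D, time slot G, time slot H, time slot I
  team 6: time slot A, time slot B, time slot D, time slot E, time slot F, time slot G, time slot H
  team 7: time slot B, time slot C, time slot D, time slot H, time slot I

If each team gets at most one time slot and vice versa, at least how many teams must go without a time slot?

0

A valid assignment of size 7: team 1→time slot I, team 2→time slot E, team 3→time slot A, team 4→time slot F, team 5→time slot H, team 6→time slot G, team 7→time slot C.
All 7 teams are matched, so no larger matching exists.
That matches 7 of the 7, leaving 0 unmatched; no matching can do better.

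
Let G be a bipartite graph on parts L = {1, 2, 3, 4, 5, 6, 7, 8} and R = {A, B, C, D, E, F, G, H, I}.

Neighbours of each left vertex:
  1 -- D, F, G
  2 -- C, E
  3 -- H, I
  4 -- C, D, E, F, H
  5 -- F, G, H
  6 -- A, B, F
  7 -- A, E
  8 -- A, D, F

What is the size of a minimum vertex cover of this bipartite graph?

The 8 edges 1–D, 2–C, 3–I, 4–H, 5–G, 6–B, 7–E, 8–F form a matching, so any vertex cover needs at least 8 vertices (one per matched edge).
Conversely {1, 2, 3, 4, 5, 6, 7, 8} meets every edge and has exactly 8 vertices, so 8 is optimal.

8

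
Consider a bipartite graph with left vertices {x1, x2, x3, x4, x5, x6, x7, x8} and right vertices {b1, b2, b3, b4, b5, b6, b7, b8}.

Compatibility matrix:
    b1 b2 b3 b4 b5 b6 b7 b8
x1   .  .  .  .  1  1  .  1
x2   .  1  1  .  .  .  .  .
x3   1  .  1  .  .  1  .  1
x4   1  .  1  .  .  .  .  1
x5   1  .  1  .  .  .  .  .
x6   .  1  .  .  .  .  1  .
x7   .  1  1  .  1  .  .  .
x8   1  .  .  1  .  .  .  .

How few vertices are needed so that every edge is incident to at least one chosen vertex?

8

{x1, x2, x3, x4, x5, x6, x7, x8} is a vertex cover of size 8: every edge has an endpoint in this set.
No smaller cover exists because x1–b5, x2–b2, x3–b6, x4–b8, x5–b1, x6–b7, x7–b3, x8–b4 is a matching of size 8, and a cover must include an endpoint of each of these disjoint edges (König's theorem).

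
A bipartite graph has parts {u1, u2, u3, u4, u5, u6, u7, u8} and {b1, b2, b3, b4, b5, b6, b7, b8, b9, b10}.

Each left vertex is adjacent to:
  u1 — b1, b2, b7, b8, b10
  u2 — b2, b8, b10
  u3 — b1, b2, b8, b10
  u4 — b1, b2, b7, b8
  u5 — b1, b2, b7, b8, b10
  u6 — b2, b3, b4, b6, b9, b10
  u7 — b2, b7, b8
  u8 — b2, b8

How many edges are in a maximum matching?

For example, pair u1-b1, u2-b10, u3-b2, u4-b8, u5-b7, u6-b6.
The set {u1, u2, u3, u4, u5, u7, u8} has only 5 neighbours ({b1, b10, b2, b7, b8}), so by Hall's theorem at most 6 of the 8 left vertices can be matched.

6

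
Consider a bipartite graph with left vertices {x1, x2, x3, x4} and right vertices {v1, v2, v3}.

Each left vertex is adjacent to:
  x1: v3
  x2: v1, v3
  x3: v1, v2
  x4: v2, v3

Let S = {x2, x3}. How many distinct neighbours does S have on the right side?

3

The union of neighbours of {x2, x3} is {v1, v2, v3}, which has 3 elements.
Since |N(S)| = 3 ≥ |S| = 2, Hall's condition holds for this subset.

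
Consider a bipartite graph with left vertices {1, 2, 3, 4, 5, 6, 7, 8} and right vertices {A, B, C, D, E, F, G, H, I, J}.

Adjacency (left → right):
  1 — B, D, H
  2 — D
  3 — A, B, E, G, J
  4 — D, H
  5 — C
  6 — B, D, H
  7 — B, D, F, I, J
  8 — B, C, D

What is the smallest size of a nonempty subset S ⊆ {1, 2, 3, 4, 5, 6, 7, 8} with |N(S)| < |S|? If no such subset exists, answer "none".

4

Take S = {1, 2, 4, 6}. Its neighbourhood is {B, D, H}, so |N(S)| = 3 < |S| = 4.
Every subset of size less than 4 has at least as many neighbours as members, so 4 is the minimum.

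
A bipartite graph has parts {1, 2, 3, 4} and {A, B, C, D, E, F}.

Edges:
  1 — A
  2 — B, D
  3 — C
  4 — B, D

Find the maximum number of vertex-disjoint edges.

For example, pair 1→A, 2→D, 3→C, 4→B.
All 4 left vertices are matched, so no larger matching exists.

4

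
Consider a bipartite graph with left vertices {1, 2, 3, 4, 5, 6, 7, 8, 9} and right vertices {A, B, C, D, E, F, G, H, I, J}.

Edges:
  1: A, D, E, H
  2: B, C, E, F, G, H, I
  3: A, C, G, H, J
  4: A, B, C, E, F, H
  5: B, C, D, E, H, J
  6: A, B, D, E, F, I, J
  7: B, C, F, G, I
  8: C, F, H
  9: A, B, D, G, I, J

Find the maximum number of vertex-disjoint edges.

9

One maximum matching: 1–D, 2–G, 3–H, 4–A, 5–E, 6–F, 7–B, 8–C, 9–J.
All 9 left vertices are matched, so no larger matching exists.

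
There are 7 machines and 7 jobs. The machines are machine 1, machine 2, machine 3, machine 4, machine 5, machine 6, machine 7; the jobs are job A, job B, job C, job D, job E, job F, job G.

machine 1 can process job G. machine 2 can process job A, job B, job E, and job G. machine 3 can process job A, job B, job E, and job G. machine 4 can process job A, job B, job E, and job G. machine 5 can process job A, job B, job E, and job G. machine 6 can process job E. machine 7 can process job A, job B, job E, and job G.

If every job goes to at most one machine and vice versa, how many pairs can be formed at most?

4

For example, pair machine 1–job G, machine 2–job B, machine 3–job E, machine 4–job A.
The set {machine 1, machine 2, machine 3, machine 4, machine 5, machine 6, machine 7} has only 4 neighbours ({job A, job B, job E, job G}), so by Hall's theorem at most 4 of the 7 machines can be matched.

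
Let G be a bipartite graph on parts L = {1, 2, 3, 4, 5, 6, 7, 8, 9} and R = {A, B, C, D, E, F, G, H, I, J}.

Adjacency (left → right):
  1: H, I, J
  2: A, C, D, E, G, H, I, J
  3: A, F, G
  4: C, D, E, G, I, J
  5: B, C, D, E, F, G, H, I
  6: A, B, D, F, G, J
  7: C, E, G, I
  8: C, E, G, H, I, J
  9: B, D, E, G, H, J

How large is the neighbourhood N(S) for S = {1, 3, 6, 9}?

9

The union of neighbours of {1, 3, 6, 9} is {A, B, D, E, F, G, H, I, J}, which has 9 elements.
Since |N(S)| = 9 ≥ |S| = 4, Hall's condition holds for this subset.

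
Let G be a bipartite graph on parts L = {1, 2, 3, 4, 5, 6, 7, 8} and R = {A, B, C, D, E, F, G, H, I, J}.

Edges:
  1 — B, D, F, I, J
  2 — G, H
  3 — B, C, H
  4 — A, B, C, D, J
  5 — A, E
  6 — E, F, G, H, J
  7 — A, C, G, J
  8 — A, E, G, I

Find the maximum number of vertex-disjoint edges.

8

One maximum matching: 1–B, 2–H, 3–C, 4–A, 5–E, 6–G, 7–J, 8–I.
All 8 left vertices are matched, so no larger matching exists.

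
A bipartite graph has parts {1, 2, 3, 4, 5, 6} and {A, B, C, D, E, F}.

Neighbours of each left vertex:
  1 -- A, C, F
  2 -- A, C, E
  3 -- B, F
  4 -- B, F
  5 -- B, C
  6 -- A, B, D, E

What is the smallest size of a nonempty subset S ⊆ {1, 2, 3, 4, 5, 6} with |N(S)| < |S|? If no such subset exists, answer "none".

none

A matching saturating every left vertex exists, for instance 1→A, 2→E, 3→F, 4→B, 5→C, 6→D.
By Hall's marriage theorem, this means |N(S)| ≥ |S| for every subset S, so no violating subset exists.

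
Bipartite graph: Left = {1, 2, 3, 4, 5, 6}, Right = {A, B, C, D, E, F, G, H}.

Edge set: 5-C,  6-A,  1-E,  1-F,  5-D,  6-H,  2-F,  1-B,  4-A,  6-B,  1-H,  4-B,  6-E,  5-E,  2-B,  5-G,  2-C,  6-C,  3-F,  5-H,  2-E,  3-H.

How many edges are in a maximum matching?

6

One maximum matching: 1-H, 2-E, 3-F, 4-B, 5-G, 6-A.
All 6 left vertices are matched, so no larger matching exists.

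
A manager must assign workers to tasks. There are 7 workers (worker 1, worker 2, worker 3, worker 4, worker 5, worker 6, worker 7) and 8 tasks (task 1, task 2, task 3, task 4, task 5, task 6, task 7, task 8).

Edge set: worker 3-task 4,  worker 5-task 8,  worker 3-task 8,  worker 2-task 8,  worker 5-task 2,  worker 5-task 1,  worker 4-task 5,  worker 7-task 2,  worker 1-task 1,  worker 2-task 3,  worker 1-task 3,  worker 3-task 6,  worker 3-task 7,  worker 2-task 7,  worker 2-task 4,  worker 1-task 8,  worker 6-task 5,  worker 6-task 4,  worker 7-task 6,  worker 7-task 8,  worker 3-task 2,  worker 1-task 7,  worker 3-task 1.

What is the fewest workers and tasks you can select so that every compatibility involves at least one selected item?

7

The 7 edges worker 1–task 7, worker 2–task 3, worker 3–task 1, worker 4–task 5, worker 5–task 8, worker 6–task 4, worker 7–task 2 form a matching, so any vertex cover needs at least 7 vertices (one per matched edge).
Conversely {worker 1, worker 2, worker 3, worker 4, worker 5, worker 6, worker 7} meets every edge and has exactly 7 vertices, so 7 is optimal.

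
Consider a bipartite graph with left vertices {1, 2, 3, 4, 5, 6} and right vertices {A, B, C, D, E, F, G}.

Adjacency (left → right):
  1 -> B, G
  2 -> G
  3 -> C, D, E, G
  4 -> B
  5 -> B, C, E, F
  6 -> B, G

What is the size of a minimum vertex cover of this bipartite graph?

4

{3, 5, B, G} is a vertex cover of size 4: every edge has an endpoint in this set.
No smaller cover exists because 1–B, 2–G, 3–C, 5–E is a matching of size 4, and a cover must include an endpoint of each of these disjoint edges (König's theorem).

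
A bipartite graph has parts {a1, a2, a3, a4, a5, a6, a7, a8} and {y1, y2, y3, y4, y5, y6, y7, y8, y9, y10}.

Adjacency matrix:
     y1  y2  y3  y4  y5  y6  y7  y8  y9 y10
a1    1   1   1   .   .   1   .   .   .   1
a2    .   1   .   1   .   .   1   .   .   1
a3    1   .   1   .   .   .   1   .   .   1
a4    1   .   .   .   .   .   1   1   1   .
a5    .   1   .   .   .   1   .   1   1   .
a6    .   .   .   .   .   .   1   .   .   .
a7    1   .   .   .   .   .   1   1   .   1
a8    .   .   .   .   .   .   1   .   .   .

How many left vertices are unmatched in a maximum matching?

A valid assignment of size 7: a1→y6, a2→y10, a3→y3, a4→y8, a5→y2, a6→y7, a7→y1.
The set {a6, a8} has only 1 neighbour ({y7}), so by Hall's theorem at most 7 of the 8 left vertices can be matched.
That matches 7 of the 8, leaving 1 unmatched; no matching can do better.

1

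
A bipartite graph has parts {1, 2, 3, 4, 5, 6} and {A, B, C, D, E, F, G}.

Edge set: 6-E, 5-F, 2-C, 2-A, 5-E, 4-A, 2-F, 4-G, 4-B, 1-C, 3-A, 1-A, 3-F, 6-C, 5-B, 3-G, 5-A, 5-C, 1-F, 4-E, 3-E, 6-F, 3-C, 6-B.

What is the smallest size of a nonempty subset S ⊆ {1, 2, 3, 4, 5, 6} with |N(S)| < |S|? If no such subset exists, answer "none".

none

A matching saturating every left vertex exists, for instance 1→C, 2→F, 3→G, 4→E, 5→A, 6→B.
By Hall's marriage theorem, this means |N(S)| ≥ |S| for every subset S, so no violating subset exists.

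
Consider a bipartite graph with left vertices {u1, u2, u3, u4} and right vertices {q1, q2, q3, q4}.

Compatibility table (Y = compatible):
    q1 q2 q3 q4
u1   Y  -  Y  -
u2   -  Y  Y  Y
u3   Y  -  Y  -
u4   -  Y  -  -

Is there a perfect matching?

Yes

For example, pair u1–q1, u2–q4, u3–q3, u4–q2.
Every left vertex is matched, so this is a perfect matching.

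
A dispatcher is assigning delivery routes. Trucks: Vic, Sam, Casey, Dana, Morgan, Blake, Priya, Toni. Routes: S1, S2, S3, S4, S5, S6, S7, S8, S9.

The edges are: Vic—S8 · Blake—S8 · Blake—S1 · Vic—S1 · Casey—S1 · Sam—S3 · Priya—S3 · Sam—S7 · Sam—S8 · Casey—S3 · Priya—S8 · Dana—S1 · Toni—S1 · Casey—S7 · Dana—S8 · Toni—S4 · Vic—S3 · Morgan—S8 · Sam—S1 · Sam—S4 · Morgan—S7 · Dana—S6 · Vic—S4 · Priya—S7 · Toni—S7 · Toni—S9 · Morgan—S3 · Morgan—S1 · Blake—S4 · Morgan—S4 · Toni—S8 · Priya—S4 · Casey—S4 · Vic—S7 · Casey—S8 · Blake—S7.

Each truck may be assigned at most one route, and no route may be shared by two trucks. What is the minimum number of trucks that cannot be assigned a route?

1

A valid assignment of size 7: Vic–S8, Sam–S7, Casey–S1, Dana–S6, Morgan–S3, Blake–S4, Toni–S9.
The set {Vic, Sam, Casey, Morgan, Blake, Priya} has only 5 neighbours ({S1, S3, S4, S7, S8}), so by Hall's theorem at most 7 of the 8 trucks can be matched.
That matches 7 of the 8, leaving 1 unmatched; no matching can do better.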